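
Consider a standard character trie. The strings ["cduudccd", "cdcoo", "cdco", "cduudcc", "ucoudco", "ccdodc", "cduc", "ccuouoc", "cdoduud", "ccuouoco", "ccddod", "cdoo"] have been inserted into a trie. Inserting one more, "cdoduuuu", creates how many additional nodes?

"cdoduu" is already a path in the trie; the remaining "uu" must be added.
New nodes needed: |"cdoduuuu"| − 6 = 8 − 6 = 2.

2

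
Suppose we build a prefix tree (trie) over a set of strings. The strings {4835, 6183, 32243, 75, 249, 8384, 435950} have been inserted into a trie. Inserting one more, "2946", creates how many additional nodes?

3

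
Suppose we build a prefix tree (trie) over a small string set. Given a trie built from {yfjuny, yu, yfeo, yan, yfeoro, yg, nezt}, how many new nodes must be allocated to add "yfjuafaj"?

4

"yfju" is already a path in the trie; the remaining "afaj" must be added.
Each of the 4 remaining characters creates one node.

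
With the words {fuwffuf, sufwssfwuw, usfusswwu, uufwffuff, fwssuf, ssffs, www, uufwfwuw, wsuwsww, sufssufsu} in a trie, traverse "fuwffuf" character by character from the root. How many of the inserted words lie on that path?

Walk "fuwffuf" from the root; an end-of-word marker is hit whenever a stored word is a prefix of "fuwffuf".
Prefixes of the query that are stored words: "fuwffuf"
Count: 1

1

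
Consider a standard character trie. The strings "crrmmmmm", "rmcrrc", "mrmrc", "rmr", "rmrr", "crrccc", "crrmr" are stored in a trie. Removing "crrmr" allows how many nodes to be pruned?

1

A node on "crrmr"'s path can go only if nothing else ends at it or branches off below it.
The suffix "r" (1 node) is used only by "crrmr"; the node for "crrm" still has the child "m", so pruning stops there.
Nodes removed: 1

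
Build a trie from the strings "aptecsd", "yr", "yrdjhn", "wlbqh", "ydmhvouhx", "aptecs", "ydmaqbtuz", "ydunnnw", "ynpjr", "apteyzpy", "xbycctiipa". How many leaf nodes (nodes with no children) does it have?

9

A leaf is a node with no children — equivalently, the end of a word that is not a proper prefix of any other stored word.
Those words: "aptecsd", "apteyzpy", "wlbqh", "xbycctiipa", "ydmaqbtuz", "ydmhvouhx", "ydunnnw", "ynpjr", "yrdjhn"
Leaf count: 9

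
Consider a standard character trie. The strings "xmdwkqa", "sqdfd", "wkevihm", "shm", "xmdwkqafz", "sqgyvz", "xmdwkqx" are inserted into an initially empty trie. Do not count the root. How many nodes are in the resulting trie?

Trie structure (* marks end of a word):
(root)
├─ s
│  ├─ h
│  │  └─ m *
│  └─ q
│     ├─ d
│     │  └─ f
│     │     └─ d *
│     └─ g
│        └─ y
│           └─ v
│              └─ z *
├─ w
│  └─ k
│     └─ e
│        └─ v
│           └─ i
│              └─ h
│                 └─ m *
└─ x
   └─ m
      └─ d
         └─ w
            └─ k
               └─ q
                  ├─ a *
                  │  └─ f
                  │     └─ z *
                  └─ x *
Counting every labelled node above: 28.

28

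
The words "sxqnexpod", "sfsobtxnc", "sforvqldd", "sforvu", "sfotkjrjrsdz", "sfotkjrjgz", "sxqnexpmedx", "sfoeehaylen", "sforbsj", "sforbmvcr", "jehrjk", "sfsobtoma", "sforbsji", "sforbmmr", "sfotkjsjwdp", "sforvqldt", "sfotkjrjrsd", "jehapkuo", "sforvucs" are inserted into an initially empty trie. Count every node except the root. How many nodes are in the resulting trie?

Insert word by word; a character creates a node only if that edge doesn't already exist:
  "sxqnexpod" → 9 new (s, x, q, n, e, x, p, o, d)
  "sfsobtxnc" → prefix "s" already present; 8 new (f, s, o, b, t, x, n, c)
  "sforvqldd" → prefix "sf" already present; 7 new (o, r, v, q, l, d, d)
  "sforvu" → prefix "sforv" already present; 1 new (u)
  "sfotkjrjrsdz" → prefix "sfo" already present; 9 new (t, k, j, r, j, r, s, d, z)
  "sfotkjrjgz" → prefix "sfotkjrj" already present; 2 new (g, z)
  "sxqnexpmedx" → prefix "sxqnexp" already present; 4 new (m, e, d, x)
  "sfoeehaylen" → prefix "sfo" already present; 8 new (e, e, h, a, y, l, e, n)
  "sforbsj" → prefix "sfor" already present; 3 new (b, s, j)
  "sforbmvcr" → prefix "sforb" already present; 4 new (m, v, c, r)
  "jehrjk" → 6 new (j, e, h, r, j, k)
  "sfsobtoma" → prefix "sfsobt" already present; 3 new (o, m, a)
  "sforbsji" → prefix "sforbsj" already present; 1 new (i)
  "sforbmmr" → prefix "sforbm" already present; 2 new (m, r)
  "sfotkjsjwdp" → prefix "sfotkj" already present; 5 new (s, j, w, d, p)
  "sforvqldt" → prefix "sforvqld" already present; 1 new (t)
  "sfotkjrjrsd" → prefix "sfotkjrjrsd" already present; 0 new (none)
  "jehapkuo" → prefix "jeh" already present; 5 new (a, p, k, u, o)
  "sforvucs" → prefix "sforvu" already present; 2 new (c, s)
Total nodes = 9 + 8 + 7 + 1 + 9 + 2 + 4 + 8 + 3 + 4 + 6 + 3 + 1 + 2 + 5 + 1 + 0 + 5 + 2 = 80

80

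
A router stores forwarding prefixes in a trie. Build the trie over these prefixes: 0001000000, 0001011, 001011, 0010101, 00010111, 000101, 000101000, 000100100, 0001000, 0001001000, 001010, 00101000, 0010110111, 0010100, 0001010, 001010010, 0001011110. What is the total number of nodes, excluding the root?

Trie structure (* marks end of a word):
(root)
└─ 0
   └─ 0
      ├─ 0
      │  └─ 1
      │     └─ 0
      │        ├─ 0
      │        │  ├─ 0 *
      │        │  │  └─ 0
      │        │  │     └─ 0
      │        │  │        └─ 0 *
      │        │  └─ 1
      │        │     └─ 0
      │        │        └─ 0 *
      │        │           └─ 0 *
      │        └─ 1 *
      │           ├─ 0 *
      │           │  └─ 0
      │           │     └─ 0 *
      │           └─ 1 *
      │              └─ 1 *
      │                 └─ 1
      │                    └─ 0 *
      └─ 1
         └─ 0
            └─ 1
               ├─ 0 *
               │  ├─ 0 *
               │  │  ├─ 0 *
               │  │  └─ 1
               │  │     └─ 0 *
               │  └─ 1 *
               └─ 1 *
                  └─ 0
                     └─ 1
                        └─ 1
                           └─ 1 *
Counting every labelled node above: 36.

36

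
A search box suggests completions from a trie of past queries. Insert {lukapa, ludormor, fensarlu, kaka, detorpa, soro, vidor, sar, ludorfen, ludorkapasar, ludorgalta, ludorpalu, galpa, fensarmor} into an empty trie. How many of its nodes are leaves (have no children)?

Leaves are exactly the stored words that no other stored word extends.
Those words: "detorpa", "fensarlu", "fensarmor", "galpa", "kaka", "ludorfen", "ludorgalta", "ludorkapasar", "ludormor", "ludorpalu", "lukapa", "sar", "soro", "vidor"
Leaf count: 14

14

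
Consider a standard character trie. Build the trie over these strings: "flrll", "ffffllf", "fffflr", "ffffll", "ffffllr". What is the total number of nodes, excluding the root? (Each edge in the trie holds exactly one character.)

13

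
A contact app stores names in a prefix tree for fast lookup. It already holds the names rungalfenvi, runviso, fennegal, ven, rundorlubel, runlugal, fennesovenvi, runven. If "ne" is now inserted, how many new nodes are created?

2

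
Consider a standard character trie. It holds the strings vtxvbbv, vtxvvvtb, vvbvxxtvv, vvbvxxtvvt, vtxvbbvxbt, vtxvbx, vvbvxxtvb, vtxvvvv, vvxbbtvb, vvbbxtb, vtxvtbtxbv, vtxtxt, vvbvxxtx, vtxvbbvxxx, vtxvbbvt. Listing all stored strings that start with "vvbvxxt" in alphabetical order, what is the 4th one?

DFS of the "vvbvxxt" subtree visits, in order: "vvbvxxtvb", "vvbvxxtvv", "vvbvxxtvvt", "vvbvxxtx"
Position 4: vvbvxxtx

vvbvxxtx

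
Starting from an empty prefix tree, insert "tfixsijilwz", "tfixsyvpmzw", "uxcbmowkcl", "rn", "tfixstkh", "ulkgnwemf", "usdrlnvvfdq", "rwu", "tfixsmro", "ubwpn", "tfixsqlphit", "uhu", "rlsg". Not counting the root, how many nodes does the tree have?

70

Insert word by word; a character creates a node only if that edge doesn't already exist:
  "tfixsijilwz" → 11 new (t, f, i, x, s, i, j, i, l, w, z)
  "tfixsyvpmzw" → prefix "tfixs" already present; 6 new (y, v, p, m, z, w)
  "uxcbmowkcl" → 10 new (u, x, c, b, m, o, w, k, c, l)
  "rn" → 2 new (r, n)
  "tfixstkh" → prefix "tfixs" already present; 3 new (t, k, h)
  "ulkgnwemf" → prefix "u" already present; 8 new (l, k, g, n, w, e, m, f)
  "usdrlnvvfdq" → prefix "u" already present; 10 new (s, d, r, l, n, v, v, f, d, q)
  "rwu" → prefix "r" already present; 2 new (w, u)
  "tfixsmro" → prefix "tfixs" already present; 3 new (m, r, o)
  "ubwpn" → prefix "u" already present; 4 new (b, w, p, n)
  "tfixsqlphit" → prefix "tfixs" already present; 6 new (q, l, p, h, i, t)
  "uhu" → prefix "u" already present; 2 new (h, u)
  "rlsg" → prefix "r" already present; 3 new (l, s, g)
Total nodes = 11 + 6 + 10 + 2 + 3 + 8 + 10 + 2 + 3 + 4 + 6 + 2 + 3 = 70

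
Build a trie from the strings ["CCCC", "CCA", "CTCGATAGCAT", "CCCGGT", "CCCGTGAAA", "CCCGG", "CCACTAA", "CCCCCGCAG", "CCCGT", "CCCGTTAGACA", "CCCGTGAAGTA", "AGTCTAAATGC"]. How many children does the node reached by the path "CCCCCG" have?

1

Walk "CCCCCG" from the root, arriving at one node.
Characters that immediately follow "CCCCCG" among the stored strings: {C}.
That node has 1 child edge.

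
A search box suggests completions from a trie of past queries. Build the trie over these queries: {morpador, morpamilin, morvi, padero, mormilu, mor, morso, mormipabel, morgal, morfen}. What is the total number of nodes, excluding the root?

For each word, the new-node count is its length minus the longest prefix already in the trie:
  "morpador" → 8 new (m, o, r, p, a, d, o, r)
  "morpamilin" → prefix "morpa" already present; 5 new (m, i, l, i, n)
  "morvi" → prefix "mor" already present; 2 new (v, i)
  "padero" → 6 new (p, a, d, e, r, o)
  "mormilu" → prefix "mor" already present; 4 new (m, i, l, u)
  "mor" → prefix "mor" already present; 0 new (none)
  "morso" → prefix "mor" already present; 2 new (s, o)
  "mormipabel" → prefix "mormi" already present; 5 new (p, a, b, e, l)
  "morgal" → prefix "mor" already present; 3 new (g, a, l)
  "morfen" → prefix "mor" already present; 3 new (f, e, n)
Total nodes = 8 + 5 + 2 + 6 + 4 + 0 + 2 + 5 + 3 + 3 = 38

38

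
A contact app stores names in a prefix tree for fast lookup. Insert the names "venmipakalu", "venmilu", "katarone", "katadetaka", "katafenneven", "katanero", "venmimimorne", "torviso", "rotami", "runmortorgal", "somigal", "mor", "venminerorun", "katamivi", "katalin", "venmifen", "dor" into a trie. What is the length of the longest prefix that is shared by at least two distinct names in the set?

5

Equivalently: take the maximum, over all pairs, of their longest common prefix length.
"venmifen" and "venmilu" agree on "venmi" (5 characters) before diverging; nothing deeper is shared.
Longest shared-prefix length: 5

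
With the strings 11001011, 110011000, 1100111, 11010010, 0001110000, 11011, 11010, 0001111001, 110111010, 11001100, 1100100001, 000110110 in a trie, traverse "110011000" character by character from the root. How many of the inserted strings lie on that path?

Walk "110011000" from the root; an end-of-word marker is hit whenever a stored word is a prefix of "110011000".
Prefixes of the query that are stored words: "11001100", "110011000"
Count: 2

2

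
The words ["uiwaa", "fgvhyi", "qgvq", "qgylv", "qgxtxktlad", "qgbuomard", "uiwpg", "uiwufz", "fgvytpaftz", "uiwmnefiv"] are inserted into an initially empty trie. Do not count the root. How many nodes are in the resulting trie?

For each word, the new-node count is its length minus the longest prefix already in the trie:
  "uiwaa" → 5 new (u, i, w, a, a)
  "fgvhyi" → 6 new (f, g, v, h, y, i)
  "qgvq" → 4 new (q, g, v, q)
  "qgylv" → prefix "qg" already present; 3 new (y, l, v)
  "qgxtxktlad" → prefix "qg" already present; 8 new (x, t, x, k, t, l, a, d)
  "qgbuomard" → prefix "qg" already present; 7 new (b, u, o, m, a, r, d)
  "uiwpg" → prefix "uiw" already present; 2 new (p, g)
  "uiwufz" → prefix "uiw" already present; 3 new (u, f, z)
  "fgvytpaftz" → prefix "fgv" already present; 7 new (y, t, p, a, f, t, z)
  "uiwmnefiv" → prefix "uiw" already present; 6 new (m, n, e, f, i, v)
Total nodes = 5 + 6 + 4 + 3 + 8 + 7 + 2 + 3 + 7 + 6 = 51

51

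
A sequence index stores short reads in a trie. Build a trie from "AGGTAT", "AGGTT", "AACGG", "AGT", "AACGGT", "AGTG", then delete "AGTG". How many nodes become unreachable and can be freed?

After clearing the end-marker at "AGTG", prune upward until reaching a node still needed by another word.
The suffix "G" (1 node) is used only by "AGTG"; "AGT" is itself a stored word, so pruning stops there.
Nodes removed: 1

1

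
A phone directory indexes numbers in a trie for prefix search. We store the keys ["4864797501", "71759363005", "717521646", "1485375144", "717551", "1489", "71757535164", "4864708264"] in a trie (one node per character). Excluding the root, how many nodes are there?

Insert word by word; a character creates a node only if that edge doesn't already exist:
  "4864797501" → 10 new (4, 8, 6, 4, 7, 9, 7, 5, 0, 1)
  "71759363005" → 11 new (7, 1, 7, 5, 9, 3, 6, 3, 0, 0, 5)
  "717521646" → prefix "7175" already present; 5 new (2, 1, 6, 4, 6)
  "1485375144" → 10 new (1, 4, 8, 5, 3, 7, 5, 1, 4, 4)
  "717551" → prefix "7175" already present; 2 new (5, 1)
  "1489" → prefix "148" already present; 1 new (9)
  "71757535164" → prefix "7175" already present; 7 new (7, 5, 3, 5, 1, 6, 4)
  "4864708264" → prefix "48647" already present; 5 new (0, 8, 2, 6, 4)
Total nodes = 10 + 11 + 5 + 10 + 2 + 1 + 7 + 5 = 51

51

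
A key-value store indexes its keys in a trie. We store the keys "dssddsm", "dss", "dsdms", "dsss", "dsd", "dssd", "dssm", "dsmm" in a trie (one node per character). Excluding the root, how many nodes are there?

Trie structure (* marks end of a word):
(root)
└─ d
   └─ s
      ├─ d *
      │  └─ m
      │     └─ s *
      ├─ m
      │  └─ m *
      └─ s *
         ├─ d *
         │  └─ d
         │     └─ s
         │        └─ m *
         ├─ m *
         └─ s *
Counting every labelled node above: 14.

14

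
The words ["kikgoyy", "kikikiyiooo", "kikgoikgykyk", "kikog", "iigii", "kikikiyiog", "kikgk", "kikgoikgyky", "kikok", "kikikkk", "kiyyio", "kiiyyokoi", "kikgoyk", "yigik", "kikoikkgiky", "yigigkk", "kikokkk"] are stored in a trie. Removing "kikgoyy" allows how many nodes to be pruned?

1

After clearing the end-marker at "kikgoyy", prune upward until reaching a node still needed by another word.
The suffix "y" (1 node) is used only by "kikgoyy"; the node for "kikgoy" still has the child "k", so pruning stops there.
Nodes removed: 1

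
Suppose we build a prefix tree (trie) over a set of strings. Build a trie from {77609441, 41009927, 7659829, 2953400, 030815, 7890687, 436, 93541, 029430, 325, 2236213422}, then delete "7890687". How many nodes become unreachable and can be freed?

6

A node on "7890687"'s path can go only if nothing else ends at it or branches off below it.
The suffix "890687" (6 nodes) is used only by "7890687"; the node for "7" still has the child "7", so pruning stops there.
Nodes removed: 6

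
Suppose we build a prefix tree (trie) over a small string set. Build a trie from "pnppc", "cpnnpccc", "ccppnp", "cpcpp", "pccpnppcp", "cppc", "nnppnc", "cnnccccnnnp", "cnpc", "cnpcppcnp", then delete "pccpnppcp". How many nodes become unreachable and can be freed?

8

Walk "pccpnppcp" from the leaf back toward the root, removing each node that no remaining word uses.
The suffix "ccpnppcp" (8 nodes) is used only by "pccpnppcp"; the node for "p" still has the child "n", so pruning stops there.
Nodes removed: 8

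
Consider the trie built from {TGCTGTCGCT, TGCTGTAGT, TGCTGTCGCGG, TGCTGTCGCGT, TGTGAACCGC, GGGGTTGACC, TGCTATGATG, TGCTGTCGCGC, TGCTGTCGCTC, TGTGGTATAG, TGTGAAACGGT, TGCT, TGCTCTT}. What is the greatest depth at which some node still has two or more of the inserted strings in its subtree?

10

Look for the deepest trie node that still has at least two words in its subtree.
e.g. "TGCTGTCGCGC" and "TGCTGTCGCGG" share the prefix "TGCTGTCGCG" of length 10; no pair shares a longer one.
Longest shared-prefix length: 10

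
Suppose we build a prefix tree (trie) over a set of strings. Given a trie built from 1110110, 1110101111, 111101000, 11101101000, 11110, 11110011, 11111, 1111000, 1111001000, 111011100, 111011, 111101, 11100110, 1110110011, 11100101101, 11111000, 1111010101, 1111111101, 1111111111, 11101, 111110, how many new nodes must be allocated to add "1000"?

The longest prefix of "1000" already in the trie is "1" (length 1).
Each of the 3 remaining characters creates one node.

3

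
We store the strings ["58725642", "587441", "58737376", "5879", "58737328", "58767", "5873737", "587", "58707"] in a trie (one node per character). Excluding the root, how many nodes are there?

23

Trace insertions, counting only characters that open a new branch:
  "58725642" → 8 new (5, 8, 7, 2, 5, 6, 4, 2)
  "587441" → prefix "587" already present; 3 new (4, 4, 1)
  "58737376" → prefix "587" already present; 5 new (3, 7, 3, 7, 6)
  "5879" → prefix "587" already present; 1 new (9)
  "58737328" → prefix "587373" already present; 2 new (2, 8)
  "58767" → prefix "587" already present; 2 new (6, 7)
  "5873737" → prefix "5873737" already present; 0 new (none)
  "587" → prefix "587" already present; 0 new (none)
  "58707" → prefix "587" already present; 2 new (0, 7)
Total nodes = 8 + 3 + 5 + 1 + 2 + 2 + 0 + 0 + 2 = 23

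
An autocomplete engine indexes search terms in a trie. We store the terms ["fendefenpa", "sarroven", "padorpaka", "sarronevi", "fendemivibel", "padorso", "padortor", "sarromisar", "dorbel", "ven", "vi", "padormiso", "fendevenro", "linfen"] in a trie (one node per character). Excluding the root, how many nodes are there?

For each word, the new-node count is its length minus the longest prefix already in the trie:
  "fendefenpa" → 10 new (f, e, n, d, e, f, e, n, p, a)
  "sarroven" → 8 new (s, a, r, r, o, v, e, n)
  "padorpaka" → 9 new (p, a, d, o, r, p, a, k, a)
  "sarronevi" → prefix "sarro" already present; 4 new (n, e, v, i)
  "fendemivibel" → prefix "fende" already present; 7 new (m, i, v, i, b, e, l)
  "padorso" → prefix "pador" already present; 2 new (s, o)
  "padortor" → prefix "pador" already present; 3 new (t, o, r)
  "sarromisar" → prefix "sarro" already present; 5 new (m, i, s, a, r)
  "dorbel" → 6 new (d, o, r, b, e, l)
  "ven" → 3 new (v, e, n)
  "vi" → prefix "v" already present; 1 new (i)
  "padormiso" → prefix "pador" already present; 4 new (m, i, s, o)
  "fendevenro" → prefix "fende" already present; 5 new (v, e, n, r, o)
  "linfen" → 6 new (l, i, n, f, e, n)
Total nodes = 10 + 8 + 9 + 4 + 7 + 2 + 3 + 5 + 6 + 3 + 1 + 4 + 5 + 6 = 73

73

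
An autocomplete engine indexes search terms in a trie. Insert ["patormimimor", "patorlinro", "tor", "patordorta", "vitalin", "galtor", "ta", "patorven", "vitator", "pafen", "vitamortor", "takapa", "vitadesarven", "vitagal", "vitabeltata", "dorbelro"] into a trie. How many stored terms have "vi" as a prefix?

6

Filter for entries beginning with "vi":
Words under "vi": vitabeltata, vitadesarven, vitagal, vitalin, vitamortor, vitator
Count: 6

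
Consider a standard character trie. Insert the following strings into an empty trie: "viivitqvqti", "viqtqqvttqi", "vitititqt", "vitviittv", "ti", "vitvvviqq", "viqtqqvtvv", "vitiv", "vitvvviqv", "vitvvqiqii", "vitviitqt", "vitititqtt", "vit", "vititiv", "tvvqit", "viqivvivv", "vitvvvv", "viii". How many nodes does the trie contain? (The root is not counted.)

Trace insertions, counting only characters that open a new branch:
  "viivitqvqti" → 11 new (v, i, i, v, i, t, q, v, q, t, i)
  "viqtqqvttqi" → prefix "vi" already present; 9 new (q, t, q, q, v, t, t, q, i)
  "vitititqt" → prefix "vi" already present; 7 new (t, i, t, i, t, q, t)
  "vitviittv" → prefix "vit" already present; 6 new (v, i, i, t, t, v)
  "ti" → 2 new (t, i)
  "vitvvviqq" → prefix "vitv" already present; 5 new (v, v, i, q, q)
  "viqtqqvtvv" → prefix "viqtqqvt" already present; 2 new (v, v)
  "vitiv" → prefix "viti" already present; 1 new (v)
  "vitvvviqv" → prefix "vitvvviq" already present; 1 new (v)
  "vitvvqiqii" → prefix "vitvv" already present; 5 new (q, i, q, i, i)
  "vitviitqt" → prefix "vitviit" already present; 2 new (q, t)
  "vitititqtt" → prefix "vitititqt" already present; 1 new (t)
  "vit" → prefix "vit" already present; 0 new (none)
  "vititiv" → prefix "vititi" already present; 1 new (v)
  "tvvqit" → prefix "t" already present; 5 new (v, v, q, i, t)
  "viqivvivv" → prefix "viq" already present; 6 new (i, v, v, i, v, v)
  "vitvvvv" → prefix "vitvvv" already present; 1 new (v)
  "viii" → prefix "vii" already present; 1 new (i)
Total nodes = 11 + 9 + 7 + 6 + 2 + 5 + 2 + 1 + 1 + 5 + 2 + 1 + 0 + 1 + 5 + 6 + 1 + 1 = 66

66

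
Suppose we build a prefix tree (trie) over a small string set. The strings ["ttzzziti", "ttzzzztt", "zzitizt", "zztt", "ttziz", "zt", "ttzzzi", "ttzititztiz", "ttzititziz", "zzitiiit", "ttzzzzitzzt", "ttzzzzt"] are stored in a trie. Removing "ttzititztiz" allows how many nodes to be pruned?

3

A node on "ttzititztiz"'s path can go only if nothing else ends at it or branches off below it.
The suffix "tiz" (3 nodes) is used only by "ttzititztiz"; the node for "ttzititz" still has the child "i", so pruning stops there.
Nodes removed: 3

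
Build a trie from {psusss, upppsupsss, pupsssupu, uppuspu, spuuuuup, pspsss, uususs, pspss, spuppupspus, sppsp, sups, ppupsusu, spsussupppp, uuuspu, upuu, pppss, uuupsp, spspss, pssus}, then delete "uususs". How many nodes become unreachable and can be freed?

4

After clearing the end-marker at "uususs", prune upward until reaching a node still needed by another word.
The suffix "suss" (4 nodes) is used only by "uususs"; the node for "uu" still has the child "u", so pruning stops there.
Nodes removed: 4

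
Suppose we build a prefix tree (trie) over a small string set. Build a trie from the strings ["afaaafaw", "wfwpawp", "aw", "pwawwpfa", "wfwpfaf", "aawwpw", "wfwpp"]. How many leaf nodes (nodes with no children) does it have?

Leaves are exactly the stored words that no other stored word extends.
Those words: "aawwpw", "afaaafaw", "aw", "pwawwpfa", "wfwpawp", "wfwpfaf", "wfwpp"
Leaf count: 7

7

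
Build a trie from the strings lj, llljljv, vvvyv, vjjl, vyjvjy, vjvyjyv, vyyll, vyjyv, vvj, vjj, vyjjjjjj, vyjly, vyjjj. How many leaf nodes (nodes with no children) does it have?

Leaves are exactly the stored words that no other stored word extends.
Those words: "lj", "llljljv", "vjjl", "vjvyjyv", "vvj", "vvvyv", "vyjjjjjj", "vyjly", "vyjvjy", "vyjyv", "vyyll"
Leaf count: 11

11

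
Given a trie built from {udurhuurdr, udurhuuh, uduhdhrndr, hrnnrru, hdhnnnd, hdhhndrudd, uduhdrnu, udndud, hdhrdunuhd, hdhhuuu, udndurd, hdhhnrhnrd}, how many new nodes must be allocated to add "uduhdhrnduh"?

"uduhdhrnd" is already a path in the trie; the remaining "uh" must be added.
Each of the 2 remaining characters creates one node.

2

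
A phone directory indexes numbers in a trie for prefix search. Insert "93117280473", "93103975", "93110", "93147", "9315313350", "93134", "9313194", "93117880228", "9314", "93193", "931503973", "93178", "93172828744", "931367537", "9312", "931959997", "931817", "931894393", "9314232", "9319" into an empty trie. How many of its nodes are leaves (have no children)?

A leaf is a node with no children — equivalently, the end of a word that is not a proper prefix of any other stored word.
Those words: "93103975", "93110", "93117280473", "93117880228", "9312", "9313194", "93134", "931367537", "9314232", "93147", "931503973", "9315313350", "93172828744", "93178", "931817", "931894393", "93193", "931959997"
Leaf count: 18

18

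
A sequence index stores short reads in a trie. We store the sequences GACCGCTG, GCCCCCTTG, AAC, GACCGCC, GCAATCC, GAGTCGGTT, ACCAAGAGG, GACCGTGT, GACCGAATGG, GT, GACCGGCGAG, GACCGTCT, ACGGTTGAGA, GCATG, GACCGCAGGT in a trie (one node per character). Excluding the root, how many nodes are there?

70

For each word, the new-node count is its length minus the longest prefix already in the trie:
  "GACCGCTG" → 8 new (G, A, C, C, G, C, T, G)
  "GCCCCCTTG" → prefix "G" already present; 8 new (C, C, C, C, C, T, T, G)
  "AAC" → 3 new (A, A, C)
  "GACCGCC" → prefix "GACCGC" already present; 1 new (C)
  "GCAATCC" → prefix "GC" already present; 5 new (A, A, T, C, C)
  "GAGTCGGTT" → prefix "GA" already present; 7 new (G, T, C, G, G, T, T)
  "ACCAAGAGG" → prefix "A" already present; 8 new (C, C, A, A, G, A, G, G)
  "GACCGTGT" → prefix "GACCG" already present; 3 new (T, G, T)
  "GACCGAATGG" → prefix "GACCG" already present; 5 new (A, A, T, G, G)
  "GT" → prefix "G" already present; 1 new (T)
  "GACCGGCGAG" → prefix "GACCG" already present; 5 new (G, C, G, A, G)
  "GACCGTCT" → prefix "GACCGT" already present; 2 new (C, T)
  "ACGGTTGAGA" → prefix "AC" already present; 8 new (G, G, T, T, G, A, G, A)
  "GCATG" → prefix "GCA" already present; 2 new (T, G)
  "GACCGCAGGT" → prefix "GACCGC" already present; 4 new (A, G, G, T)
Total nodes = 8 + 8 + 3 + 1 + 5 + 7 + 8 + 3 + 5 + 1 + 5 + 2 + 8 + 2 + 4 = 70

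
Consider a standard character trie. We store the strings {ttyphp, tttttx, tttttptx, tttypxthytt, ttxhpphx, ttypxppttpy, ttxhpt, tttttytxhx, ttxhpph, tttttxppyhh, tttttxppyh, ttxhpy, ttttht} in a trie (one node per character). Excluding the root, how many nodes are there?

48

For each word, the new-node count is its length minus the longest prefix already in the trie:
  "ttyphp" → 6 new (t, t, y, p, h, p)
  "tttttx" → prefix "tt" already present; 4 new (t, t, t, x)
  "tttttptx" → prefix "ttttt" already present; 3 new (p, t, x)
  "tttypxthytt" → prefix "ttt" already present; 8 new (y, p, x, t, h, y, t, t)
  "ttxhpphx" → prefix "tt" already present; 6 new (x, h, p, p, h, x)
  "ttypxppttpy" → prefix "ttyp" already present; 7 new (x, p, p, t, t, p, y)
  "ttxhpt" → prefix "ttxhp" already present; 1 new (t)
  "tttttytxhx" → prefix "ttttt" already present; 5 new (y, t, x, h, x)
  "ttxhpph" → prefix "ttxhpph" already present; 0 new (none)
  "tttttxppyhh" → prefix "tttttx" already present; 5 new (p, p, y, h, h)
  "tttttxppyh" → prefix "tttttxppyh" already present; 0 new (none)
  "ttxhpy" → prefix "ttxhp" already present; 1 new (y)
  "ttttht" → prefix "tttt" already present; 2 new (h, t)
Total nodes = 6 + 4 + 3 + 8 + 6 + 7 + 1 + 5 + 0 + 5 + 0 + 1 + 2 = 48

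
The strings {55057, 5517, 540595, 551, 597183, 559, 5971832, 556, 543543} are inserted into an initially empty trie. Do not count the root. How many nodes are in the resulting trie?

24

Count nodes per top-level branch (shared prefixes stored once):
  '5'-branch (540595, 543543, 55057, 551, 5517, 556, 559, 597183, 5971832): 24 nodes
Sum: 24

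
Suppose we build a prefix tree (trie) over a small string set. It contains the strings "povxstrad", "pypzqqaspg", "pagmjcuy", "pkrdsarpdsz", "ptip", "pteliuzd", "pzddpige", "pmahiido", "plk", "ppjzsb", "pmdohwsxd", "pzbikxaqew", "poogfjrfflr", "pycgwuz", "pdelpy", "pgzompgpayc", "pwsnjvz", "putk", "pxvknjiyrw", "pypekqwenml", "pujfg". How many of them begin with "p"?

Walk to "p"; the words in its subtree are exactly those with that prefix.
Matches: "pagmjcuy", "pdelpy", "pgzompgpayc", "pkrdsarpdsz", "plk", "pmahiido", "pmdohwsxd", "poogfjrfflr", "povxstrad", "ppjzsb", "pteliuzd", "ptip", "pujfg", "putk", "pwsnjvz", "pxvknjiyrw", "pycgwuz", "pypekqwenml", "pypzqqaspg", "pzbikxaqew", "pzddpige"
Count: 21

21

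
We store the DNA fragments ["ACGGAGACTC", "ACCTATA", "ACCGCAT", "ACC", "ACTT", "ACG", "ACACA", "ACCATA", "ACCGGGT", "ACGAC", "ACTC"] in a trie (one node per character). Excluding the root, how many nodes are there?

Count nodes per top-level branch (shared prefixes stored once):
  'A'-branch (ACACA, ACC, ACCATA, ACCGCAT, ACCGGGT, ACCTATA, ACG, ACGAC, ACGGAGACTC, ACTC, ACTT): 33 nodes
Sum: 33

33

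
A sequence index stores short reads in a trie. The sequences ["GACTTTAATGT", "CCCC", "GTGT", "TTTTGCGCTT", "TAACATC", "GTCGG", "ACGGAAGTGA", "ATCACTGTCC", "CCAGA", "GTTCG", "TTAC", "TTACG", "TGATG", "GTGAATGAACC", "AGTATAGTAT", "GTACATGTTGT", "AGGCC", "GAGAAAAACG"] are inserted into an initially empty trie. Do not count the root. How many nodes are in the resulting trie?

Trace insertions, counting only characters that open a new branch:
  "GACTTTAATGT" → 11 new (G, A, C, T, T, T, A, A, T, G, T)
  "CCCC" → 4 new (C, C, C, C)
  "GTGT" → prefix "G" already present; 3 new (T, G, T)
  "TTTTGCGCTT" → 10 new (T, T, T, T, G, C, G, C, T, T)
  "TAACATC" → prefix "T" already present; 6 new (A, A, C, A, T, C)
  "GTCGG" → prefix "GT" already present; 3 new (C, G, G)
  "ACGGAAGTGA" → 10 new (A, C, G, G, A, A, G, T, G, A)
  "ATCACTGTCC" → prefix "A" already present; 9 new (T, C, A, C, T, G, T, C, C)
  "CCAGA" → prefix "CC" already present; 3 new (A, G, A)
  "GTTCG" → prefix "GT" already present; 3 new (T, C, G)
  "TTAC" → prefix "TT" already present; 2 new (A, C)
  "TTACG" → prefix "TTAC" already present; 1 new (G)
  "TGATG" → prefix "T" already present; 4 new (G, A, T, G)
  "GTGAATGAACC" → prefix "GTG" already present; 8 new (A, A, T, G, A, A, C, C)
  "AGTATAGTAT" → prefix "A" already present; 9 new (G, T, A, T, A, G, T, A, T)
  "GTACATGTTGT" → prefix "GT" already present; 9 new (A, C, A, T, G, T, T, G, T)
  "AGGCC" → prefix "AG" already present; 3 new (G, C, C)
  "GAGAAAAACG" → prefix "GA" already present; 8 new (G, A, A, A, A, A, C, G)
Total nodes = 11 + 4 + 3 + 10 + 6 + 3 + 10 + 9 + 3 + 3 + 2 + 1 + 4 + 8 + 9 + 9 + 3 + 8 = 106

106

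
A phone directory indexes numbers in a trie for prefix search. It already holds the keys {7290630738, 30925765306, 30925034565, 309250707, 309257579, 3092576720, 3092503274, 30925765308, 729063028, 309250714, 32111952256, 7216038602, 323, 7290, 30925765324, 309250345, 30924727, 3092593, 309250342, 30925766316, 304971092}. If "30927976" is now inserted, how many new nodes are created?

The longest prefix of "30927976" already in the trie is "3092" (length 4).
New nodes needed: |"30927976"| − 4 = 8 − 4 = 4.

4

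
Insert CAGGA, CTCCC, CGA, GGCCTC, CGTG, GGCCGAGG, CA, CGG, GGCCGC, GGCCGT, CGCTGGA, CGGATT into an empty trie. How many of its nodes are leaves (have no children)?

10

Leaves are exactly the stored words that no other stored word extends.
Those words: "CAGGA", "CGA", "CGCTGGA", "CGGATT", "CGTG", "CTCCC", "GGCCGAGG", "GGCCGC", "GGCCGT", "GGCCTC"
Leaf count: 10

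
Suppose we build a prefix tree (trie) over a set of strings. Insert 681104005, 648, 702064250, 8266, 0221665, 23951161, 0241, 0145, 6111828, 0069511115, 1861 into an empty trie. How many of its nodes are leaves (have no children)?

Leaves are exactly the stored words that no other stored word extends.
Those words: "0069511115", "0145", "0221665", "0241", "1861", "23951161", "6111828", "648", "681104005", "702064250", "8266"
Leaf count: 11

11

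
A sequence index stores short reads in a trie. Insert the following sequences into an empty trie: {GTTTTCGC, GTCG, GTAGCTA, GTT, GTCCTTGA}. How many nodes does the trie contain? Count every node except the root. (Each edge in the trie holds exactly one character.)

Trace insertions, counting only characters that open a new branch:
  "GTTTTCGC" → 8 new (G, T, T, T, T, C, G, C)
  "GTCG" → prefix "GT" already present; 2 new (C, G)
  "GTAGCTA" → prefix "GT" already present; 5 new (A, G, C, T, A)
  "GTT" → prefix "GTT" already present; 0 new (none)
  "GTCCTTGA" → prefix "GTC" already present; 5 new (C, T, T, G, A)
Total nodes = 8 + 2 + 5 + 0 + 5 = 20

20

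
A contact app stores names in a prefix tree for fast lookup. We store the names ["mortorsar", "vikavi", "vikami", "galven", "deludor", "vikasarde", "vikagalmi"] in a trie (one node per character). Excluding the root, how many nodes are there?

40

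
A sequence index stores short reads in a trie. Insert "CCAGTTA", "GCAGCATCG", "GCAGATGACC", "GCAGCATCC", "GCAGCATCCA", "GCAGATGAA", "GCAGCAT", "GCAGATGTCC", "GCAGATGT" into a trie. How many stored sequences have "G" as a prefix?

8

Walk to "G"; the words in its subtree are exactly those with that prefix.
Words under "G": GCAGATGAA, GCAGATGACC, GCAGATGT, GCAGATGTCC, GCAGCAT, GCAGCATCC, GCAGCATCCA, GCAGCATCG
Count: 8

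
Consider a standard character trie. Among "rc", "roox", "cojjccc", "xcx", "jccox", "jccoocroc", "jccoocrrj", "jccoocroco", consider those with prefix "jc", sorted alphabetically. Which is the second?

jccoocroco

DFS of the "jc" subtree visits, in order: "jccoocroc", "jccoocroco", "jccoocrrj", "jccox"
Position 2: jccoocroco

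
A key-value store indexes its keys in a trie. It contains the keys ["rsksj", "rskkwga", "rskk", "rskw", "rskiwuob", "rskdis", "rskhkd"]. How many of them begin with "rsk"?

7

Filter for entries beginning with "rsk":
Matches: "rskdis", "rskhkd", "rskiwuob", "rskk", "rskkwga", "rsksj", "rskw"
Count: 7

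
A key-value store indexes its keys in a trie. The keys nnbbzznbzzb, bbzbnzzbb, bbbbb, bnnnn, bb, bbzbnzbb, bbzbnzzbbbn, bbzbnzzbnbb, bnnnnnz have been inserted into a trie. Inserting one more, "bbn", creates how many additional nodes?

"bb" is already a path in the trie; the remaining "n" must be added.
Each of the 1 remaining characters creates one node.

1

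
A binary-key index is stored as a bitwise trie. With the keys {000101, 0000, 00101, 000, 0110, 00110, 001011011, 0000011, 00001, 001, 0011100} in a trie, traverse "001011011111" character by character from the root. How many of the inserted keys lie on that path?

Walk "001011011111" from the root; an end-of-word marker is hit whenever a stored word is a prefix of "001011011111".
Prefixes of the query that are stored words: "001", "00101", "001011011"
Count: 3

3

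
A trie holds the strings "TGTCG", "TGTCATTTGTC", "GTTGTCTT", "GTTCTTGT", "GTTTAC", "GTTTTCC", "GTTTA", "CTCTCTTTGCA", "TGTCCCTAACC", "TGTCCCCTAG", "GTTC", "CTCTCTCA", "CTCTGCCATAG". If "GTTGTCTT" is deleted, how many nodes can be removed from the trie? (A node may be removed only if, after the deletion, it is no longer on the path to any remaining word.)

5

A node on "GTTGTCTT"'s path can go only if nothing else ends at it or branches off below it.
The suffix "GTCTT" (5 nodes) is used only by "GTTGTCTT"; the node for "GTT" still has the child "C", so pruning stops there.
Nodes removed: 5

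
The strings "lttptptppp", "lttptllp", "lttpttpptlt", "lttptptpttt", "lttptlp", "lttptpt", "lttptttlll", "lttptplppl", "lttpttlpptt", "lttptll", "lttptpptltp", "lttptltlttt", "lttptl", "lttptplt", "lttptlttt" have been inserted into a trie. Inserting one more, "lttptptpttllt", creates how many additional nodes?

3

Walking "lttptptpttllt" from the root, the first 10 characters ("lttptptptt") follow existing edges; "l" is the first miss.
So 13 − 10 = 3 new nodes.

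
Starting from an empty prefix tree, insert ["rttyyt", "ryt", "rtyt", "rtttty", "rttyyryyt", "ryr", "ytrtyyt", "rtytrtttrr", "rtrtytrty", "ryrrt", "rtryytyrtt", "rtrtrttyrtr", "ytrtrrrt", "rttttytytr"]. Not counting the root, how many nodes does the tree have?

Trace insertions, counting only characters that open a new branch:
  "rttyyt" → 6 new (r, t, t, y, y, t)
  "ryt" → prefix "r" already present; 2 new (y, t)
  "rtyt" → prefix "rt" already present; 2 new (y, t)
  "rtttty" → prefix "rtt" already present; 3 new (t, t, y)
  "rttyyryyt" → prefix "rttyy" already present; 4 new (r, y, y, t)
  "ryr" → prefix "ry" already present; 1 new (r)
  "ytrtyyt" → 7 new (y, t, r, t, y, y, t)
  "rtytrtttrr" → prefix "rtyt" already present; 6 new (r, t, t, t, r, r)
  "rtrtytrty" → prefix "rt" already present; 7 new (r, t, y, t, r, t, y)
  "ryrrt" → prefix "ryr" already present; 2 new (r, t)
  "rtryytyrtt" → prefix "rtr" already present; 7 new (y, y, t, y, r, t, t)
  "rtrtrttyrtr" → prefix "rtrt" already present; 7 new (r, t, t, y, r, t, r)
  "ytrtrrrt" → prefix "ytrt" already present; 4 new (r, r, r, t)
  "rttttytytr" → prefix "rtttty" already present; 4 new (t, y, t, r)
Total nodes = 6 + 2 + 2 + 3 + 4 + 1 + 7 + 6 + 7 + 2 + 7 + 7 + 4 + 4 = 62

62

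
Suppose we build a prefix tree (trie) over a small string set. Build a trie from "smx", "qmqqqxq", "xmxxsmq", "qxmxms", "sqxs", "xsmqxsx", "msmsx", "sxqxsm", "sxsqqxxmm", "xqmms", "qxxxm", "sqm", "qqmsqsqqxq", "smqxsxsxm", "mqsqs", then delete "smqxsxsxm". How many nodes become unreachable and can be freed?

A node on "smqxsxsxm"'s path can go only if nothing else ends at it or branches off below it.
The suffix "qxsxsxm" (7 nodes) is used only by "smqxsxsxm"; the node for "sm" still has the child "x", so pruning stops there.
Nodes removed: 7

7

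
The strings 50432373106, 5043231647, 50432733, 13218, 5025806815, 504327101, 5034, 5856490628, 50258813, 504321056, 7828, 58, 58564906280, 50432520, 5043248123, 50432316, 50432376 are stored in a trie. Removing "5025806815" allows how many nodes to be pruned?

A node on "5025806815"'s path can go only if nothing else ends at it or branches off below it.
The suffix "06815" (5 nodes) is used only by "5025806815"; the node for "50258" still has the child "8", so pruning stops there.
Nodes removed: 5

5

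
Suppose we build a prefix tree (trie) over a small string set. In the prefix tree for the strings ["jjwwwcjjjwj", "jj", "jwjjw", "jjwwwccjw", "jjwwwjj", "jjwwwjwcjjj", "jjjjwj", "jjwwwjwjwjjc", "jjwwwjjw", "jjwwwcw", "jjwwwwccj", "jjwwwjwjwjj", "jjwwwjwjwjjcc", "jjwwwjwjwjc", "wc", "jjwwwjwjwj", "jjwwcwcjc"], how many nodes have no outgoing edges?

Leaves are exactly the stored words that no other stored word extends.
Those words: "jjjjwj", "jjwwcwcjc", "jjwwwccjw", "jjwwwcjjjwj", "jjwwwcw", "jjwwwjjw", "jjwwwjwcjjj", "jjwwwjwjwjc", "jjwwwjwjwjjcc", "jjwwwwccj", "jwjjw", "wc"
Leaf count: 12

12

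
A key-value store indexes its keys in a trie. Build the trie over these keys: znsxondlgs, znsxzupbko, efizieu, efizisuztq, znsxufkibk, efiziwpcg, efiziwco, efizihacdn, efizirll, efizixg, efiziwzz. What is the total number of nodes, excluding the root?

52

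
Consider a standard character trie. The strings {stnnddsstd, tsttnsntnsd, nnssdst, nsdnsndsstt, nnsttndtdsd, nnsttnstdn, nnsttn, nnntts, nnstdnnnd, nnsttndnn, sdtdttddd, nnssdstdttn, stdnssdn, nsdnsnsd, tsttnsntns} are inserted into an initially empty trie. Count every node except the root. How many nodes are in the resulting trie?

For each word, the new-node count is its length minus the longest prefix already in the trie:
  "stnnddsstd" → 10 new (s, t, n, n, d, d, s, s, t, d)
  "tsttnsntnsd" → 11 new (t, s, t, t, n, s, n, t, n, s, d)
  "nnssdst" → 7 new (n, n, s, s, d, s, t)
  "nsdnsndsstt" → prefix "n" already present; 10 new (s, d, n, s, n, d, s, s, t, t)
  "nnsttndtdsd" → prefix "nns" already present; 8 new (t, t, n, d, t, d, s, d)
  "nnsttnstdn" → prefix "nnsttn" already present; 4 new (s, t, d, n)
  "nnsttn" → prefix "nnsttn" already present; 0 new (none)
  "nnntts" → prefix "nn" already present; 4 new (n, t, t, s)
  "nnstdnnnd" → prefix "nnst" already present; 5 new (d, n, n, n, d)
  "nnsttndnn" → prefix "nnsttnd" already present; 2 new (n, n)
  "sdtdttddd" → prefix "s" already present; 8 new (d, t, d, t, t, d, d, d)
  "nnssdstdttn" → prefix "nnssdst" already present; 4 new (d, t, t, n)
  "stdnssdn" → prefix "st" already present; 6 new (d, n, s, s, d, n)
  "nsdnsnsd" → prefix "nsdnsn" already present; 2 new (s, d)
  "tsttnsntns" → prefix "tsttnsntns" already present; 0 new (none)
Total nodes = 10 + 11 + 7 + 10 + 8 + 4 + 0 + 4 + 5 + 2 + 8 + 4 + 6 + 2 + 0 = 81

81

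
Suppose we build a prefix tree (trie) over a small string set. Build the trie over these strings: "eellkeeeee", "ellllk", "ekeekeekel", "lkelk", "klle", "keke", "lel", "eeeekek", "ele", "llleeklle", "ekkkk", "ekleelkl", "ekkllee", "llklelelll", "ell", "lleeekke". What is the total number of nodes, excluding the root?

Count nodes per top-level branch (shared prefixes stored once):
  'e'-branch (eeeekek, eellkeeeee, ekeekeekel, ekkkk, ekkllee, ekleelkl, ele, ell, ellllk): 43 nodes
  'k'-branch (keke, klle): 7 nodes
  'l'-branch (lel, lkelk, lleeekke, llklelelll, llleeklle): 29 nodes
Sum: 79

79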